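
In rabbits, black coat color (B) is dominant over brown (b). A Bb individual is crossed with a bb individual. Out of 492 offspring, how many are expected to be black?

Punnett square for Bb × bb:
Offspring genotypes: 2 Bb, 2 bb
black: 2, brown: 2
black: 2 out of 4 → fraction 1/2
Expected count = 1/2 × 492 = 246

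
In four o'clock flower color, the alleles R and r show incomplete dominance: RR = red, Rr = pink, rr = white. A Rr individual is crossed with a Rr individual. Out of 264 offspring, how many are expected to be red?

Punnett square for Rr × Rr:
Offspring genotypes: 1 RR, 2 Rr, 1 rr
Phenotype counts: 1 red, 2 pink, 1 white
red: 1 out of 4 → fraction 1/4
Expected count = 1/4 × 264 = 66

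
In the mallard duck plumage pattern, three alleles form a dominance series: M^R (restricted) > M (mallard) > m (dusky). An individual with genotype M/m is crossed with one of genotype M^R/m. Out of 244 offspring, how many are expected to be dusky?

Cross: M/m × M^R/m
Allele dominance: M^R > M > m
Offspring genotypes: 1 M^R/M, 1 M/m, 1 M^R/m, 1 m/m
Phenotype counts: 2 restricted, 1 mallard, 1 dusky
dusky: 1 out of 4 → fraction 1/4
Expected count = 1/4 × 244 = 61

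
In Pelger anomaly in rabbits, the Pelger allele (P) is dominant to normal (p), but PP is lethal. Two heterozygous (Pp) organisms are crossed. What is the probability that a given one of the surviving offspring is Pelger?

Cross: Pp × Pp
Punnett square offspring (before lethality): 1 PP, 2 Pp, 1 pp
The PP genotype is lethal (embryos die); surviving offspring: 2 Pp, 1 pp
Pelger: 2 out of 3
Probability: 2/3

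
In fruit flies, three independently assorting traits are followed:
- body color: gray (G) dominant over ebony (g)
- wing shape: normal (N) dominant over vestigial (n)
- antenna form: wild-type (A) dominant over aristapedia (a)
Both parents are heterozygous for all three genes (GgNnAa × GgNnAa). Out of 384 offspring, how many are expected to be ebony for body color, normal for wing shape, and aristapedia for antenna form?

Trihybrid cross: GgNnAa × GgNnAa
Each trait segregates independently with a 3:1 phenotypic ratio, so each gene contributes 3/4 (dominant) or 1/4 (recessive).
Target: ebony (body color), normal (wing shape), aristapedia (antenna form)
Probability = product of independent per-trait probabilities
= 1/4 × 3/4 × 1/4 = 3/64
Expected count = 3/64 × 384 = 18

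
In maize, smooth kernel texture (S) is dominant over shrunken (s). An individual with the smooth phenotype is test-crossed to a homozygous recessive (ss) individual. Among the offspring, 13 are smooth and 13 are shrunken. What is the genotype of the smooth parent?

Test cross: ? × ss
Offspring: 13 smooth, 13 shrunken — approximately 1:1.
A 1:1 ratio in a test cross indicates the unknown parent is heterozygous (Ss).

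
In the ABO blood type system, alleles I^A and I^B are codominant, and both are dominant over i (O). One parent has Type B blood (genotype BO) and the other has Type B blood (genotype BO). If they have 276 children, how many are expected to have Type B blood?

Cross: BO × BO
Possible offspring genotypes: 1 BB, 2 BO, 1 OO
Blood type counts: 3 Type B, 1 Type O
Probability of Type B: 3/4
Expected count = 3/4 × 276 = 207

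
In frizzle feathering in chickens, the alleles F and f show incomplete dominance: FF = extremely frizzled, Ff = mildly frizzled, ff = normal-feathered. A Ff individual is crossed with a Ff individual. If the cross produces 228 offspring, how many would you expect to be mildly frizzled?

Punnett square for Ff × Ff:
Offspring genotypes: 1 FF, 2 Ff, 1 ff
Phenotype counts: 1 extremely frizzled, 2 mildly frizzled, 1 normal-feathered
mildly frizzled: 2 out of 4 → fraction 1/2
Expected count = 1/2 × 228 = 114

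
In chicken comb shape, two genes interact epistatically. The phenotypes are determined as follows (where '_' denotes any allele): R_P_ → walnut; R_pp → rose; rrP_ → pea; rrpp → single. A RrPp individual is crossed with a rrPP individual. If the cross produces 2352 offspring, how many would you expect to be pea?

Cross: RrPp × rrPP — consider each gene separately:
R gene: Rr × rr → 2 Rr, 2 rr → 2 R_ : 2 rr (out of 4)
P gene: Pp × PP → 2 PP, 2 Pp → 4 P_ (out of 4)
Genotype classes (out of 4 × 4 = 16): R_P_ = 2×4 = 8; rrP_ = 2×4 = 8
Apply the phenotype rules: R_P_ (8) → walnut; rrP_ (8) → pea
Phenotype counts (out of 16): 8 walnut, 8 pea
pea: 8 out of 16 → fraction 1/2
Expected count = 1/2 × 2352 = 1176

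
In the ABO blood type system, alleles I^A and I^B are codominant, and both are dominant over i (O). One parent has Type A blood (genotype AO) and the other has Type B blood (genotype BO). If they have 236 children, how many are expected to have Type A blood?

Cross: AO × BO
Possible offspring genotypes: 1 AB, 1 AO, 1 BO, 1 OO
Blood type counts: 1 Type AB, 1 Type A, 1 Type B, 1 Type O
Probability of Type A: 1/4
Expected count = 1/4 × 236 = 59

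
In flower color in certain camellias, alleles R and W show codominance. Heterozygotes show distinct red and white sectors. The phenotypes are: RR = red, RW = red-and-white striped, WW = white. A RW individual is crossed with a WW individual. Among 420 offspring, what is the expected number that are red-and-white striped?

Punnett square for RW × WW:
Offspring genotypes: 2 RW, 2 WW
Phenotype counts: 2 red-and-white striped, 2 white
red-and-white striped: 2 out of 4 → fraction 1/2
Expected count = 1/2 × 420 = 210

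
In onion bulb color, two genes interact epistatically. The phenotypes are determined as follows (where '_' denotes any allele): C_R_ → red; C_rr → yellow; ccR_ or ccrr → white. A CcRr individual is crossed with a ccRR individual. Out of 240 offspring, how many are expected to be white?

Cross: CcRr × ccRR — consider each gene separately:
C gene: Cc × cc → 2 Cc, 2 cc → 2 C_ : 2 cc (out of 4)
R gene: Rr × RR → 2 RR, 2 Rr → 4 R_ (out of 4)
Genotype classes (out of 4 × 4 = 16): C_R_ = 2×4 = 8; ccR_ = 2×4 = 8
Apply the phenotype rules: C_R_ (8) → red; ccR_ (8) → white
Phenotype counts (out of 16): 8 red, 8 white
white: 8 out of 16 → fraction 1/2
Expected count = 1/2 × 240 = 120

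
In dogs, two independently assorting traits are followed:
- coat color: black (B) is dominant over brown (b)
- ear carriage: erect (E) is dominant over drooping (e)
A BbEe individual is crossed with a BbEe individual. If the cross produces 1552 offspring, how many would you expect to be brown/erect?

Dihybrid cross BbEe × BbEe — consider each gene separately:
coat color: Bb × Bb → 1 BB, 2 Bb, 1 bb → 3 B_ : 1 bb (out of 4)
ear carriage: Ee × Ee → 1 EE, 2 Ee, 1 ee → 3 E_ : 1 ee (out of 4)
Combine (counts out of 4 × 4 = 16): black/erect (B_E_) = 3×3 = 9; black/drooping (B_ee) = 3×1 = 3; brown/erect (bbE_) = 1×3 = 3; brown/drooping (bbee) = 1×1 = 1
Phenotype counts (out of 16): 9 black/erect, 3 black/drooping, 3 brown/erect, 1 brown/drooping
brown/erect: 3 out of 16 → fraction 3/16
Expected count = 3/16 × 1552 = 291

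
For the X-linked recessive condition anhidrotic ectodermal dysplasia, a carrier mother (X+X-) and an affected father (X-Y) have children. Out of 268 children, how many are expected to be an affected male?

Cross: X+X- × X-Y
Offspring: 1 X+X-, 1 X+Y, 1 X-X-, 1 X-Y
Probability of an affected male: 1/4
Expected count = 1/4 × 268 = 67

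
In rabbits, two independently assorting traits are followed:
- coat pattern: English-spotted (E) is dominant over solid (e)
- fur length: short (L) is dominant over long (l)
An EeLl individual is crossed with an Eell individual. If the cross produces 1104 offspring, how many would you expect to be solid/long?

Dihybrid cross EeLl × Eell — consider each gene separately:
coat pattern: Ee × Ee → 1 EE, 2 Ee, 1 ee → 3 E_ : 1 ee (out of 4)
fur length: Ll × ll → 2 Ll, 2 ll → 2 L_ : 2 ll (out of 4)
Combine (counts out of 4 × 4 = 16): English-spotted/short (E_L_) = 3×2 = 6; English-spotted/long (E_ll) = 3×2 = 6; solid/short (eeL_) = 1×2 = 2; solid/long (eell) = 1×2 = 2
Phenotype counts (out of 16): 6 English-spotted/short, 6 English-spotted/long, 2 solid/short, 2 solid/long
solid/long: 2 out of 16 → fraction 1/8
Expected count = 1/8 × 1104 = 138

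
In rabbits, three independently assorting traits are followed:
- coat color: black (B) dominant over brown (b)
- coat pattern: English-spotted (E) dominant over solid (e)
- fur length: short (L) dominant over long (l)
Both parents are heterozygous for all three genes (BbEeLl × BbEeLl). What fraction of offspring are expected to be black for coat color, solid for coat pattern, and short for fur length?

Trihybrid cross: BbEeLl × BbEeLl
Each trait segregates independently with a 3:1 phenotypic ratio, so each gene contributes 3/4 (dominant) or 1/4 (recessive).
Target: black (coat color), solid (coat pattern), short (fur length)
Probability = product of independent per-trait probabilities
= 3/4 × 1/4 × 3/4 = 9/64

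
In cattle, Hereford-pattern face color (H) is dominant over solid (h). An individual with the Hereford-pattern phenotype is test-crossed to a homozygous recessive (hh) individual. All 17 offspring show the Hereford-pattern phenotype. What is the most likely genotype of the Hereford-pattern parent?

Test cross: ? × hh
All offspring are Hereford-pattern.
If the unknown parent were heterozygous (Hh), about half of 17 offspring would be solid; none are. The unknown parent is most likely homozygous dominant (HH).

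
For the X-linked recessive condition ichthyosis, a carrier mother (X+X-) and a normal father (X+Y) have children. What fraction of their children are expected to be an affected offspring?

Cross: X+X- × X+Y
Offspring: 1 X+X+, 1 X+Y, 1 X+X-, 1 X-Y
Probability of an affected offspring: 1/4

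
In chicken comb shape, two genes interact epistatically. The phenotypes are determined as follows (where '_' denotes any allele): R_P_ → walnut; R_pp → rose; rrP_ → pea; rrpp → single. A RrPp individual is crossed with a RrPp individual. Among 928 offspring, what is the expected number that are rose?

Cross: RrPp × RrPp — consider each gene separately:
R gene: Rr × Rr → 1 RR, 2 Rr, 1 rr → 3 R_ : 1 rr (out of 4)
P gene: Pp × Pp → 1 PP, 2 Pp, 1 pp → 3 P_ : 1 pp (out of 4)
Genotype classes (out of 4 × 4 = 16): R_P_ = 3×3 = 9; R_pp = 3×1 = 3; rrP_ = 1×3 = 3; rrpp = 1×1 = 1
Apply the phenotype rules: R_P_ (9) → walnut; R_pp (3) → rose; rrP_ (3) → pea; rrpp (1) → single
Phenotype counts (out of 16): 9 walnut, 3 rose, 3 pea, 1 single
rose: 3 out of 16 → fraction 3/16
Expected count = 3/16 × 928 = 174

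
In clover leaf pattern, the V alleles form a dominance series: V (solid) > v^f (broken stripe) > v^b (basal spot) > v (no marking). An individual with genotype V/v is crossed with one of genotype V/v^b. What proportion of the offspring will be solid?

Cross: V/v × V/v^b
Allele dominance: V > v^f > v^b > v
Offspring genotypes: 1 V/V, 1 V/v^b, 1 V/v, 1 v^b/v
Phenotype counts: 3 solid, 1 basal spot
solid: 3 out of 4
Probability: 3/4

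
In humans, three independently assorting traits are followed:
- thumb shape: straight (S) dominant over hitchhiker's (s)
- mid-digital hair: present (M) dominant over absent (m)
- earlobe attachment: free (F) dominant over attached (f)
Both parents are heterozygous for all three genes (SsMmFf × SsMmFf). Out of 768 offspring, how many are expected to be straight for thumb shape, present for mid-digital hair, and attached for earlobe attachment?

Trihybrid cross: SsMmFf × SsMmFf
Each trait segregates independently with a 3:1 phenotypic ratio, so each gene contributes 3/4 (dominant) or 1/4 (recessive).
Target: straight (thumb shape), present (mid-digital hair), attached (earlobe attachment)
Probability = product of independent per-trait probabilities
= 3/4 × 3/4 × 1/4 = 9/64
Expected count = 9/64 × 768 = 108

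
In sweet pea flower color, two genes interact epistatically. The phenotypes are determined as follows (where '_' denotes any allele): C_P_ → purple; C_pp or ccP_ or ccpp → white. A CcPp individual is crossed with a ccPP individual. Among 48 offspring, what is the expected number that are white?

Cross: CcPp × ccPP — consider each gene separately:
C gene: Cc × cc → 2 Cc, 2 cc → 2 C_ : 2 cc (out of 4)
P gene: Pp × PP → 2 PP, 2 Pp → 4 P_ (out of 4)
Genotype classes (out of 4 × 4 = 16): C_P_ = 2×4 = 8; ccP_ = 2×4 = 8
Apply the phenotype rules: C_P_ (8) → purple; ccP_ (8) → white
Phenotype counts (out of 16): 8 purple, 8 white
white: 8 out of 16 → fraction 1/2
Expected count = 1/2 × 48 = 24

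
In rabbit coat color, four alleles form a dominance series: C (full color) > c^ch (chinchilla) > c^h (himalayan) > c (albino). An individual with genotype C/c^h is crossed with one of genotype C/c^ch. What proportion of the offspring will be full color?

Cross: C/c^h × C/c^ch
Allele dominance: C > c^ch > c^h > c
Offspring genotypes: 1 C/C, 1 C/c^ch, 1 C/c^h, 1 c^ch/c^h
Phenotype counts: 3 full color, 1 chinchilla
full color: 3 out of 4
Probability: 3/4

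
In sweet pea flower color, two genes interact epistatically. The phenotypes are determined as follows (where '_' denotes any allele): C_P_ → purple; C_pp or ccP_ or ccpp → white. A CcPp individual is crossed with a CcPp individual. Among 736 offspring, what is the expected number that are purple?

Cross: CcPp × CcPp — consider each gene separately:
C gene: Cc × Cc → 1 CC, 2 Cc, 1 cc → 3 C_ : 1 cc (out of 4)
P gene: Pp × Pp → 1 PP, 2 Pp, 1 pp → 3 P_ : 1 pp (out of 4)
Genotype classes (out of 4 × 4 = 16): C_P_ = 3×3 = 9; C_pp = 3×1 = 3; ccP_ = 1×3 = 3; ccpp = 1×1 = 1
Apply the phenotype rules: C_P_ (9) → purple; C_pp (3) + ccP_ (3) + ccpp (1) → white
Phenotype counts (out of 16): 9 purple, 7 white
purple: 9 out of 16 → fraction 9/16
Expected count = 9/16 × 736 = 414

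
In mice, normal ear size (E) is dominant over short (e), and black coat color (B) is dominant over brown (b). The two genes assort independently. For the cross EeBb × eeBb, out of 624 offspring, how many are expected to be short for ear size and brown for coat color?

Dihybrid cross EeBb × eeBb — consider each gene separately:
ear size: Ee × ee → 2 Ee, 2 ee → 2 E_ : 2 ee (out of 4)
coat color: Bb × Bb → 1 BB, 2 Bb, 1 bb → 3 B_ : 1 bb (out of 4)
Looking for: short (ee) and brown (bb)
P(short) = 2/4, P(brown) = 1/4
P(both) = 2/4 × 1/4 = 2/16 = 1/8
Expected count = 1/8 × 624 = 78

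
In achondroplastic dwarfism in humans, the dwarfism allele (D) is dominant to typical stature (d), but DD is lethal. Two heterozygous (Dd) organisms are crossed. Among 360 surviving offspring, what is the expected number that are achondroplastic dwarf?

Cross: Dd × Dd
Punnett square offspring (before lethality): 1 DD, 2 Dd, 1 dd
The DD genotype is lethal (embryos die); surviving offspring: 2 Dd, 1 dd
achondroplastic dwarf: 2 out of 3 → fraction 2/3
Expected count = 2/3 × 360 = 240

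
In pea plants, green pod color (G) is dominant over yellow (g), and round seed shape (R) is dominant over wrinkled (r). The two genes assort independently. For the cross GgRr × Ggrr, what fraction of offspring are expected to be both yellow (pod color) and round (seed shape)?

Dihybrid cross GgRr × Ggrr — consider each gene separately:
pod color: Gg × Gg → 1 GG, 2 Gg, 1 gg → 3 G_ : 1 gg (out of 4)
seed shape: Rr × rr → 2 Rr, 2 rr → 2 R_ : 2 rr (out of 4)
Looking for: yellow (gg) and round (R_)
P(yellow) = 1/4, P(round) = 2/4
P(both) = 1/4 × 2/4 = 2/16 = 1/8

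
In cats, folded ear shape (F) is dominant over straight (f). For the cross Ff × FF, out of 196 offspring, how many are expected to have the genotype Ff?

Punnett square for Ff × FF:
Offspring genotypes: 2 FF, 2 Ff
Total offspring: 4
Count with target: 2
Probability: 2/4 = 1/2
Expected count = 1/2 × 196 = 98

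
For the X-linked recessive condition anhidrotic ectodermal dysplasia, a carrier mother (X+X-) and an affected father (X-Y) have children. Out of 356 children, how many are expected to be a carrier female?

Cross: X+X- × X-Y
Offspring: 1 X+X-, 1 X+Y, 1 X-X-, 1 X-Y
Probability of a carrier female: 1/4
Expected count = 1/4 × 356 = 89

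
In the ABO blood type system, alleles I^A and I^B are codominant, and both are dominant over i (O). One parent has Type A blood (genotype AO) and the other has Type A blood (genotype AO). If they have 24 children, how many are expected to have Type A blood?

Cross: AO × AO
Possible offspring genotypes: 1 AA, 2 AO, 1 OO
Blood type counts: 3 Type A, 1 Type O
Probability of Type A: 3/4
Expected count = 3/4 × 24 = 18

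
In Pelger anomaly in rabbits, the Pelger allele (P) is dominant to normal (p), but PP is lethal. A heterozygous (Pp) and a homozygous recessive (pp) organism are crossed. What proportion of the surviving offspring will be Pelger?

Cross: Pp × pp
Punnett square offspring (before lethality): 2 Pp, 2 pp
No PP offspring are produced in this cross.
Pelger: 2 out of 4
Probability: 2/4 = 1/2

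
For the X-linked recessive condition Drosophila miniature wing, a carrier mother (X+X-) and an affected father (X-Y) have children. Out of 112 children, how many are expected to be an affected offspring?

Cross: X+X- × X-Y
Offspring: 1 X+X-, 1 X+Y, 1 X-X-, 1 X-Y
Probability of an affected offspring: 2/4 = 1/2
Expected count = 1/2 × 112 = 56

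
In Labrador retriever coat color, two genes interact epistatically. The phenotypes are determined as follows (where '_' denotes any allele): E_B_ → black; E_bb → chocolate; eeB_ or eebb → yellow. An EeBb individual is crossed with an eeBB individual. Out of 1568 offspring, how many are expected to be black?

Cross: EeBb × eeBB — consider each gene separately:
E gene: Ee × ee → 2 Ee, 2 ee → 2 E_ : 2 ee (out of 4)
B gene: Bb × BB → 2 BB, 2 Bb → 4 B_ (out of 4)
Genotype classes (out of 4 × 4 = 16): E_B_ = 2×4 = 8; eeB_ = 2×4 = 8
Apply the phenotype rules: E_B_ (8) → black; eeB_ (8) → yellow
Phenotype counts (out of 16): 8 black, 8 yellow
black: 8 out of 16 → fraction 1/2
Expected count = 1/2 × 1568 = 784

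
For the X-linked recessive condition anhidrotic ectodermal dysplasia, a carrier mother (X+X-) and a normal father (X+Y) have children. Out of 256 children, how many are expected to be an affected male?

Cross: X+X- × X+Y
Offspring: 1 X+X+, 1 X+Y, 1 X+X-, 1 X-Y
Probability of an affected male: 1/4
Expected count = 1/4 × 256 = 64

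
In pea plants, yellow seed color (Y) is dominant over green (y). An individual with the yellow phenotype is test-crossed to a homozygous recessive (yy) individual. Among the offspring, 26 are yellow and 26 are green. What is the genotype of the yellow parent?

Test cross: ? × yy
Offspring: 26 yellow, 26 green — approximately 1:1.
A 1:1 ratio in a test cross indicates the unknown parent is heterozygous (Yy).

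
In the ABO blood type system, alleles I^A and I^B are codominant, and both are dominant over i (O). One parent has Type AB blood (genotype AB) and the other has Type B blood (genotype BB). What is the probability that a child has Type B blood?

Cross: AB × BB
Possible offspring genotypes: 2 AB, 2 BB
Blood type counts: 2 Type AB, 2 Type B
Probability of Type B: 2/4 = 1/2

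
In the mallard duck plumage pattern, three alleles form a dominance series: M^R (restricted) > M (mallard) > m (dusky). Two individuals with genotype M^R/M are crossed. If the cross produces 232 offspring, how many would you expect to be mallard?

Cross: M^R/M × M^R/M
Allele dominance: M^R > M > m
Offspring genotypes: 1 M^R/M^R, 2 M^R/M, 1 M/M
Phenotype counts: 3 restricted, 1 mallard
mallard: 1 out of 4 → fraction 1/4
Expected count = 1/4 × 232 = 58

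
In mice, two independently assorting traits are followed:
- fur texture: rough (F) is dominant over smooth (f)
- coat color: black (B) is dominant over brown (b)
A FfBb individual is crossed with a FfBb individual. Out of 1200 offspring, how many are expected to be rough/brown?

Dihybrid cross FfBb × FfBb — consider each gene separately:
fur texture: Ff × Ff → 1 FF, 2 Ff, 1 ff → 3 F_ : 1 ff (out of 4)
coat color: Bb × Bb → 1 BB, 2 Bb, 1 bb → 3 B_ : 1 bb (out of 4)
Combine (counts out of 4 × 4 = 16): rough/black (F_B_) = 3×3 = 9; rough/brown (F_bb) = 3×1 = 3; smooth/black (ffB_) = 1×3 = 3; smooth/brown (ffbb) = 1×1 = 1
Phenotype counts (out of 16): 9 rough/black, 3 rough/brown, 3 smooth/black, 1 smooth/brown
rough/brown: 3 out of 16 → fraction 3/16
Expected count = 3/16 × 1200 = 225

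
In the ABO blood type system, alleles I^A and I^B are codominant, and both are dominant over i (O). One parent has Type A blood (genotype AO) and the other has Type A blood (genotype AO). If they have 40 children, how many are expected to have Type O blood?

Cross: AO × AO
Possible offspring genotypes: 1 AA, 2 AO, 1 OO
Blood type counts: 3 Type A, 1 Type O
Probability of Type O: 1/4
Expected count = 1/4 × 40 = 10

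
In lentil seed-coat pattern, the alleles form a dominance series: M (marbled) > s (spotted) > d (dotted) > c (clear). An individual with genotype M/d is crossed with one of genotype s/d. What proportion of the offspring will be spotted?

Cross: M/d × s/d
Allele dominance: M > s > d > c
Offspring genotypes: 1 M/s, 1 M/d, 1 s/d, 1 d/d
Phenotype counts: 2 marbled, 1 spotted, 1 dotted
spotted: 1 out of 4
Probability: 1/4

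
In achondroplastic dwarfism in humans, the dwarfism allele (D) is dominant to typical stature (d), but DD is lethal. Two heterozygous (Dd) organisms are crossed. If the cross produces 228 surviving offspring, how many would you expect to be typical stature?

Cross: Dd × Dd
Punnett square offspring (before lethality): 1 DD, 2 Dd, 1 dd
The DD genotype is lethal (embryos die); surviving offspring: 2 Dd, 1 dd
typical stature: 1 out of 3 → fraction 1/3
Expected count = 1/3 × 228 = 76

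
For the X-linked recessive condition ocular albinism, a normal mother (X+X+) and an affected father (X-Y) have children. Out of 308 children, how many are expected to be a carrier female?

Cross: X+X+ × X-Y
Offspring: 2 X+X-, 2 X+Y
Probability of a carrier female: 2/4 = 1/2
Expected count = 1/2 × 308 = 154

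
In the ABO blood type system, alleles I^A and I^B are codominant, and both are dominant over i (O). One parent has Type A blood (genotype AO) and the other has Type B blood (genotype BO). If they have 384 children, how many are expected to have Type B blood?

Cross: AO × BO
Possible offspring genotypes: 1 AB, 1 AO, 1 BO, 1 OO
Blood type counts: 1 Type AB, 1 Type A, 1 Type B, 1 Type O
Probability of Type B: 1/4
Expected count = 1/4 × 384 = 96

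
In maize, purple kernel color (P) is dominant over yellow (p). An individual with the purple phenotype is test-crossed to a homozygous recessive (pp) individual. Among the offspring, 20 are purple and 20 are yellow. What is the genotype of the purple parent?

Test cross: ? × pp
Offspring: 20 purple, 20 yellow — approximately 1:1.
A 1:1 ratio in a test cross indicates the unknown parent is heterozygous (Pp).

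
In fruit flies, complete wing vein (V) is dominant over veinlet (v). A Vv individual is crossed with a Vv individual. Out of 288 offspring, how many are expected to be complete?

Punnett square for Vv × Vv:
Offspring genotypes: 1 VV, 2 Vv, 1 vv
complete: 3, veinlet: 1
complete: 3 out of 4 → fraction 3/4
Expected count = 3/4 × 288 = 216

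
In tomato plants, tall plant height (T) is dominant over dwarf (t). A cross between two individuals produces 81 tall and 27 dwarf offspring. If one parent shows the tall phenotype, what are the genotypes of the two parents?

Observed offspring: 81 tall, 27 dwarf
The observed ratio simplifies to 3:1. Dwarf (tt) offspring appear, so each parent must contribute one t allele. The parent stated to show tall carries T, so it is Tt. The other parent is then either Tt or tt: Tt × tt would give a 1:1 split, whereas Tt × Tt gives 3:1 — matching the data. So both parents are heterozygous (Tt × Tt).
Parent genotypes: Tt × Tt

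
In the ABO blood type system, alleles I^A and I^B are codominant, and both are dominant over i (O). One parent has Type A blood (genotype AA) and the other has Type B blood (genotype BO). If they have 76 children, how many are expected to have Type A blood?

Cross: AA × BO
Possible offspring genotypes: 2 AB, 2 AO
Blood type counts: 2 Type AB, 2 Type A
Probability of Type A: 2/4 = 1/2
Expected count = 1/2 × 76 = 38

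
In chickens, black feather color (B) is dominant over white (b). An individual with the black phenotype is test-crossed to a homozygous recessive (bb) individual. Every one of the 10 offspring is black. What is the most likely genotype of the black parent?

Test cross: ? × bb
All offspring are black.
If the unknown parent were heterozygous (Bb), about half of 10 offspring would be white; none are. The unknown parent is most likely homozygous dominant (BB).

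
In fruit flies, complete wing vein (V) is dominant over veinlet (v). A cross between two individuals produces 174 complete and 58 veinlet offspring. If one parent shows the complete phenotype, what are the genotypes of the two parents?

Observed offspring: 174 complete, 58 veinlet
The observed ratio simplifies to 3:1. Veinlet (vv) offspring appear, so each parent must contribute one v allele. The parent stated to show complete carries V, so it is Vv. The other parent is then either Vv or vv: Vv × vv would give a 1:1 split, whereas Vv × Vv gives 3:1 — matching the data. So both parents are heterozygous (Vv × Vv).
Parent genotypes: Vv × Vv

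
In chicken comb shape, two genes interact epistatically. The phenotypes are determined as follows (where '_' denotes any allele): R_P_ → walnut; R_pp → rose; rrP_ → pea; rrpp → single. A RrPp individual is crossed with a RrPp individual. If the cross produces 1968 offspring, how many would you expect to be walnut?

Cross: RrPp × RrPp — consider each gene separately:
R gene: Rr × Rr → 1 RR, 2 Rr, 1 rr → 3 R_ : 1 rr (out of 4)
P gene: Pp × Pp → 1 PP, 2 Pp, 1 pp → 3 P_ : 1 pp (out of 4)
Genotype classes (out of 4 × 4 = 16): R_P_ = 3×3 = 9; R_pp = 3×1 = 3; rrP_ = 1×3 = 3; rrpp = 1×1 = 1
Apply the phenotype rules: R_P_ (9) → walnut; R_pp (3) → rose; rrP_ (3) → pea; rrpp (1) → single
Phenotype counts (out of 16): 9 walnut, 3 rose, 3 pea, 1 single
walnut: 9 out of 16 → fraction 9/16
Expected count = 9/16 × 1968 = 1107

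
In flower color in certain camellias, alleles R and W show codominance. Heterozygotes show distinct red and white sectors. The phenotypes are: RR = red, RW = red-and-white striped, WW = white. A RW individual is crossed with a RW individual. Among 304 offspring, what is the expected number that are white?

Punnett square for RW × RW:
Offspring genotypes: 1 RR, 2 RW, 1 WW
Phenotype counts: 1 red, 2 red-and-white striped, 1 white
white: 1 out of 4 → fraction 1/4
Expected count = 1/4 × 304 = 76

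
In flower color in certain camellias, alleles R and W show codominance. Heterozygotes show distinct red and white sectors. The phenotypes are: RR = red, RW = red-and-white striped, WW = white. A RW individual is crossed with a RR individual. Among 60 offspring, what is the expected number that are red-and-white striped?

Punnett square for RW × RR:
Offspring genotypes: 2 RR, 2 RW
Phenotype counts: 2 red, 2 red-and-white striped
red-and-white striped: 2 out of 4 → fraction 1/2
Expected count = 1/2 × 60 = 30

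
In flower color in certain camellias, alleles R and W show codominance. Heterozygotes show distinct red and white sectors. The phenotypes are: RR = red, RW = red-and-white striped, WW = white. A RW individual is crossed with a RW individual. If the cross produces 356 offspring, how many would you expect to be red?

Punnett square for RW × RW:
Offspring genotypes: 1 RR, 2 RW, 1 WW
Phenotype counts: 1 red, 2 red-and-white striped, 1 white
red: 1 out of 4 → fraction 1/4
Expected count = 1/4 × 356 = 89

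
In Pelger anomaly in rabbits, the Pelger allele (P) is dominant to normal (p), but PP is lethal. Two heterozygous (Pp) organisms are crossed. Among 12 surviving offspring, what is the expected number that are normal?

Cross: Pp × Pp
Punnett square offspring (before lethality): 1 PP, 2 Pp, 1 pp
The PP genotype is lethal (embryos die); surviving offspring: 2 Pp, 1 pp
normal: 1 out of 3 → fraction 1/3
Expected count = 1/3 × 12 = 4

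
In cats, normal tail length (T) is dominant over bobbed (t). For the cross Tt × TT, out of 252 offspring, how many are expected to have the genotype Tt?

Punnett square for Tt × TT:
Offspring genotypes: 2 TT, 2 Tt
Total offspring: 4
Count with target: 2
Probability: 2/4 = 1/2
Expected count = 1/2 × 252 = 126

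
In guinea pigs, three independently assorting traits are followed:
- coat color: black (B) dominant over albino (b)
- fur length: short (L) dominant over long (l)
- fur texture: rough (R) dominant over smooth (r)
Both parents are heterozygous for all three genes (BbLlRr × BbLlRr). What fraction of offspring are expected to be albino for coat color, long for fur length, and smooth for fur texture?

Trihybrid cross: BbLlRr × BbLlRr
Each trait segregates independently with a 3:1 phenotypic ratio, so each gene contributes 3/4 (dominant) or 1/4 (recessive).
Target: albino (coat color), long (fur length), smooth (fur texture)
Probability = product of independent per-trait probabilities
= 1/4 × 1/4 × 1/4 = 1/64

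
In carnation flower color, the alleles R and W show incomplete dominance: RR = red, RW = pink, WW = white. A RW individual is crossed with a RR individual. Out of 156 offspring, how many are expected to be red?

Punnett square for RW × RR:
Offspring genotypes: 2 RR, 2 RW
Phenotype counts: 2 red, 2 pink
red: 2 out of 4 → fraction 1/2
Expected count = 1/2 × 156 = 78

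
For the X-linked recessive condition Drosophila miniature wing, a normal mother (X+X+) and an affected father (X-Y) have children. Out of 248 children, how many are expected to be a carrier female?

Cross: X+X+ × X-Y
Offspring: 2 X+X-, 2 X+Y
Probability of a carrier female: 2/4 = 1/2
Expected count = 1/2 × 248 = 124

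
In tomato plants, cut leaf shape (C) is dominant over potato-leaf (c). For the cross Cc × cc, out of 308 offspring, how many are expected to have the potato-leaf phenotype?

Punnett square for Cc × cc:
Offspring genotypes: 2 Cc, 2 cc
Total offspring: 4
Count with target: 2
Probability: 2/4 = 1/2
Expected count = 1/2 × 308 = 154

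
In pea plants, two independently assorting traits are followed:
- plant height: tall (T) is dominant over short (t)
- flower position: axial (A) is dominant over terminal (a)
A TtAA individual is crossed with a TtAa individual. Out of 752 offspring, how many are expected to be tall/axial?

Dihybrid cross TtAA × TtAa — consider each gene separately:
plant height: Tt × Tt → 1 TT, 2 Tt, 1 tt → 3 T_ : 1 tt (out of 4)
flower position: AA × Aa → 2 AA, 2 Aa → 4 A_ (out of 4)
Combine (counts out of 4 × 4 = 16): tall/axial (T_A_) = 3×4 = 12; short/axial (ttA_) = 1×4 = 4
Phenotype counts (out of 16): 12 tall/axial, 4 short/axial
tall/axial: 12 out of 16 → fraction 3/4
Expected count = 3/4 × 752 = 564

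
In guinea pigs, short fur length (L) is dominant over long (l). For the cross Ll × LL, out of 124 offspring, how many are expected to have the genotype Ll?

Punnett square for Ll × LL:
Offspring genotypes: 2 LL, 2 Ll
Total offspring: 4
Count with target: 2
Probability: 2/4 = 1/2
Expected count = 1/2 × 124 = 62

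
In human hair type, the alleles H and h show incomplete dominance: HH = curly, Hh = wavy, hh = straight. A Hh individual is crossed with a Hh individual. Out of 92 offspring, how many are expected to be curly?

Punnett square for Hh × Hh:
Offspring genotypes: 1 HH, 2 Hh, 1 hh
Phenotype counts: 1 curly, 2 wavy, 1 straight
curly: 1 out of 4 → fraction 1/4
Expected count = 1/4 × 92 = 23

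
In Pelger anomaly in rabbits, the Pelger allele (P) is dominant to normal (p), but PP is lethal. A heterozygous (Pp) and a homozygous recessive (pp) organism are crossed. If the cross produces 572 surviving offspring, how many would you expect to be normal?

Cross: Pp × pp
Punnett square offspring (before lethality): 2 Pp, 2 pp
No PP offspring are produced in this cross.
normal: 2 out of 4 → fraction 1/2
Expected count = 1/2 × 572 = 286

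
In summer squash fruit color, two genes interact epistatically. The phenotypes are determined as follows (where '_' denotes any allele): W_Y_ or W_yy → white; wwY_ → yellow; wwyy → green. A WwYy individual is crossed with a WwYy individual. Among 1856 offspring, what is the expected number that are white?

Cross: WwYy × WwYy — consider each gene separately:
W gene: Ww × Ww → 1 WW, 2 Ww, 1 ww → 3 W_ : 1 ww (out of 4)
Y gene: Yy × Yy → 1 YY, 2 Yy, 1 yy → 3 Y_ : 1 yy (out of 4)
Genotype classes (out of 4 × 4 = 16): W_Y_ = 3×3 = 9; W_yy = 3×1 = 3; wwY_ = 1×3 = 3; wwyy = 1×1 = 1
Apply the phenotype rules: W_Y_ (9) + W_yy (3) → white; wwY_ (3) → yellow; wwyy (1) → green
Phenotype counts (out of 16): 12 white, 3 yellow, 1 green
white: 12 out of 16 → fraction 3/4
Expected count = 3/4 × 1856 = 1392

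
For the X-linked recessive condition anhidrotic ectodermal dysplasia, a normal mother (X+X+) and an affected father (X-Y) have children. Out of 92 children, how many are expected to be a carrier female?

Cross: X+X+ × X-Y
Offspring: 2 X+X-, 2 X+Y
Probability of a carrier female: 2/4 = 1/2
Expected count = 1/2 × 92 = 46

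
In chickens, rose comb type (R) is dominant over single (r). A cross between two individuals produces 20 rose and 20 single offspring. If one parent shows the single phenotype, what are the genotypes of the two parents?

Observed offspring: 20 rose, 20 single
The observed ratio simplifies to 1:1. One parent shows single, so its genotype must be rr. A 1:1 offspring split requires the other parent to be heterozygous (Rr).
Parent genotypes: rr × Rr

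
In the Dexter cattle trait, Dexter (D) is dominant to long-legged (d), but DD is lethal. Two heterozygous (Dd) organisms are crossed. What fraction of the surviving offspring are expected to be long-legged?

Cross: Dd × Dd
Punnett square offspring (before lethality): 1 DD, 2 Dd, 1 dd
The DD genotype is lethal (embryos die); surviving offspring: 2 Dd, 1 dd
long-legged: 1 out of 3
Probability: 1/3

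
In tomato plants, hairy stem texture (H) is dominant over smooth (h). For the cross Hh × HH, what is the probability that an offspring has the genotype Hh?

Punnett square for Hh × HH:
Offspring genotypes: 2 HH, 2 Hh
Total offspring: 4
Count with target: 2
Probability: 2/4 = 1/2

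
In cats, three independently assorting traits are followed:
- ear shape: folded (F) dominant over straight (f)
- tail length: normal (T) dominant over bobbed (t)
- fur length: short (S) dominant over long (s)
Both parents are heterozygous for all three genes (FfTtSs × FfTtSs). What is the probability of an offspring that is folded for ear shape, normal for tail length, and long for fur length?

Trihybrid cross: FfTtSs × FfTtSs
Each trait segregates independently with a 3:1 phenotypic ratio, so each gene contributes 3/4 (dominant) or 1/4 (recessive).
Target: folded (ear shape), normal (tail length), long (fur length)
Probability = product of independent per-trait probabilities
= 3/4 × 3/4 × 1/4 = 9/64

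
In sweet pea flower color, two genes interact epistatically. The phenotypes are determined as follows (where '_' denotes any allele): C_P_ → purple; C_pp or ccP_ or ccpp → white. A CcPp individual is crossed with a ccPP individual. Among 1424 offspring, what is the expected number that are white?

Cross: CcPp × ccPP — consider each gene separately:
C gene: Cc × cc → 2 Cc, 2 cc → 2 C_ : 2 cc (out of 4)
P gene: Pp × PP → 2 PP, 2 Pp → 4 P_ (out of 4)
Genotype classes (out of 4 × 4 = 16): C_P_ = 2×4 = 8; ccP_ = 2×4 = 8
Apply the phenotype rules: C_P_ (8) → purple; ccP_ (8) → white
Phenotype counts (out of 16): 8 purple, 8 white
white: 8 out of 16 → fraction 1/2
Expected count = 1/2 × 1424 = 712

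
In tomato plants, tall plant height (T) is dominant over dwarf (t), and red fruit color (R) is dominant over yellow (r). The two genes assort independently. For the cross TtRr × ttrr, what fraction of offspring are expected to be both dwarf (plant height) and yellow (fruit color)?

Dihybrid cross TtRr × ttrr — consider each gene separately:
plant height: Tt × tt → 2 Tt, 2 tt → 2 T_ : 2 tt (out of 4)
fruit color: Rr × rr → 2 Rr, 2 rr → 2 R_ : 2 rr (out of 4)
Looking for: dwarf (tt) and yellow (rr)
P(dwarf) = 2/4, P(yellow) = 2/4
P(both) = 2/4 × 2/4 = 4/16 = 1/4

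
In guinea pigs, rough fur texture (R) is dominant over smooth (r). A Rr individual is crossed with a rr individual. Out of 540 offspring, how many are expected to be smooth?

Punnett square for Rr × rr:
Offspring genotypes: 2 Rr, 2 rr
rough: 2, smooth: 2
smooth: 2 out of 4 → fraction 1/2
Expected count = 1/2 × 540 = 270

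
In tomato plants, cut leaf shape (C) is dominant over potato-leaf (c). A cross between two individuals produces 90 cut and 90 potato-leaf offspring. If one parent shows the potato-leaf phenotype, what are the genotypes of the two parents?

Observed offspring: 90 cut, 90 potato-leaf
The observed ratio simplifies to 1:1. One parent shows potato-leaf, so its genotype must be cc. A 1:1 offspring split requires the other parent to be heterozygous (Cc).
Parent genotypes: cc × Cc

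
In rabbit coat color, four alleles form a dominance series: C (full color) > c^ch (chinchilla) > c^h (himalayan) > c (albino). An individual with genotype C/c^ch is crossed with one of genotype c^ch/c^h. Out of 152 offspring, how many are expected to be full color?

Cross: C/c^ch × c^ch/c^h
Allele dominance: C > c^ch > c^h > c
Offspring genotypes: 1 C/c^ch, 1 C/c^h, 1 c^ch/c^ch, 1 c^ch/c^h
Phenotype counts: 2 full color, 2 chinchilla
full color: 2 out of 4 → fraction 1/2
Expected count = 1/2 × 152 = 76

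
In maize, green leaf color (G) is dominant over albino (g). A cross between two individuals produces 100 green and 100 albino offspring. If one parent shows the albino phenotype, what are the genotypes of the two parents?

Observed offspring: 100 green, 100 albino
The observed ratio simplifies to 1:1. One parent shows albino, so its genotype must be gg. A 1:1 offspring split requires the other parent to be heterozygous (Gg).
Parent genotypes: gg × Gg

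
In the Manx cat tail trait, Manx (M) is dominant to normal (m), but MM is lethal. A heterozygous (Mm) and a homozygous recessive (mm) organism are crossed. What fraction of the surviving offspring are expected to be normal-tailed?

Cross: Mm × mm
Punnett square offspring (before lethality): 2 Mm, 2 mm
No MM offspring are produced in this cross.
normal-tailed: 2 out of 4
Probability: 2/4 = 1/2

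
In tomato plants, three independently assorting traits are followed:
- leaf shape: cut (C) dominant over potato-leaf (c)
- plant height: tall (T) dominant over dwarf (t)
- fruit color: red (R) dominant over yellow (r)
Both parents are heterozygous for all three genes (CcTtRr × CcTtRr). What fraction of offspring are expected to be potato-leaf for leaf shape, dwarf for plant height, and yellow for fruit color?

Trihybrid cross: CcTtRr × CcTtRr
Each trait segregates independently with a 3:1 phenotypic ratio, so each gene contributes 3/4 (dominant) or 1/4 (recessive).
Target: potato-leaf (leaf shape), dwarf (plant height), yellow (fruit color)
Probability = product of independent per-trait probabilities
= 1/4 × 1/4 × 1/4 = 1/64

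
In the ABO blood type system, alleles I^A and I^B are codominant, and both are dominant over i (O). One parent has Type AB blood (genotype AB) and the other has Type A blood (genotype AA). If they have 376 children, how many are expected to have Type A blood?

Cross: AB × AA
Possible offspring genotypes: 2 AA, 2 AB
Blood type counts: 2 Type A, 2 Type AB
Probability of Type A: 2/4 = 1/2
Expected count = 1/2 × 376 = 188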